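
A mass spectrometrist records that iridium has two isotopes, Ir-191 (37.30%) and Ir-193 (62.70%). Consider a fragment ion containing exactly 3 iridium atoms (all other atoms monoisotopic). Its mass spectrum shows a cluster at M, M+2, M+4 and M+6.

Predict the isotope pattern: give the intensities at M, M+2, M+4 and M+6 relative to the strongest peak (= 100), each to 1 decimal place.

Expanding (0.3730 + 0.6270)^3:
P(M) = 0.3730^3 = 0.051895
P(M+2) = 3 × 0.3730^2 × 0.6270^1 = 0.261702
P(M+4) = 3 × 0.3730^1 × 0.6270^2 = 0.439911
P(M+6) = 0.6270^3 = 0.246492
The M+4 peak is largest (0.439911); scaling to 100 gives 11.8 : 59.5 : 100.0 : 56.0.

11.8 : 59.5 : 100.0 : 56.0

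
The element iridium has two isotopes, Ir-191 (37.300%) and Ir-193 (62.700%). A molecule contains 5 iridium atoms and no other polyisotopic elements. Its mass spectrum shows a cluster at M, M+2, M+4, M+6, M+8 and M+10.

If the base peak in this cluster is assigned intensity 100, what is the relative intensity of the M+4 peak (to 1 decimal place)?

(0.37300 + 0.62700)^5 gives M 0.0072, M+2 0.0607, M+4 0.2040, M+6 0.3429, M+8 0.2882, M+10 0.0969; the largest is M+6.
P(M+6) = C(5,3) × 0.37300^2 × 0.62700^3 = 10 × 0.139129 × 0.24649188 = 0.342942 (base)
P(M+4) = C(5,2) × 0.37300^3 × 0.62700^2 = 10 × 0.05189512 × 0.393129 = 0.204015
Relative intensity = 0.204015 / 0.342942 × 100 = 59.5

59.5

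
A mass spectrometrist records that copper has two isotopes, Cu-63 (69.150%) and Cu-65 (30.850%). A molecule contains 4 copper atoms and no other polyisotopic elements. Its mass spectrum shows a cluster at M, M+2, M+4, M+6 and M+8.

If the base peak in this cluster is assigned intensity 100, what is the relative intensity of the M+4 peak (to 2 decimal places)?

Binomial terms of (0.69150 + 0.30850)^4: M 0.2286, M+2 0.4080, M+4 0.2731, M+6 0.0812, M+8 0.0091 → M+2 is the base peak.
P(M+2) = C(4,1) × 0.69150^3 × 0.30850^1 = 4 × 0.33065611 × 0.3085 = 0.408030 (base)
P(M+4) = C(4,2) × 0.69150^2 × 0.30850^2 = 6 × 0.47817225 × 0.09517225 = 0.273052
Relative intensity = 0.273052 / 0.408030 × 100 = 66.92

66.92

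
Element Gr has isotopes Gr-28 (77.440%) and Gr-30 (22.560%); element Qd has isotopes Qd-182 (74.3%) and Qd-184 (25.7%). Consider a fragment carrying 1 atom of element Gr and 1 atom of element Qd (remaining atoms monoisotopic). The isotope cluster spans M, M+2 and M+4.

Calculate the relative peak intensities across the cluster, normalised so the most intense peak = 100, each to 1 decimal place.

Element Gr pattern (n=1): 0.7744 : 0.2256
Element Qd pattern (n=1): 0.7430 : 0.2570
Convolve the two distributions (both contribute in 2-u steps):
  M: 0.7744×0.7430 = 0.575379
  M+2: 0.7744×0.2570 + 0.2256×0.7430 = 0.366642
  M+4: 0.2256×0.2570 = 0.057979
Scale to base peak (0.575379) = 100: 100.0 : 63.7 : 10.1

100.0 : 63.7 : 10.1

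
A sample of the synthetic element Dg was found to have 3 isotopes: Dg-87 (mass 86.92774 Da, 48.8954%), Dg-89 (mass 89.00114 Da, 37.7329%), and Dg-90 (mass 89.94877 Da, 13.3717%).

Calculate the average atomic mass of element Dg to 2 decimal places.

88.11 Da

Ar = Σ fᵢ·mᵢ = 0.488954 × 86.92774 + 0.377329 × 89.00114 + 0.133717 × 89.94877
= 42.503666 + 33.582711 + 12.027680 = 88.114057 Da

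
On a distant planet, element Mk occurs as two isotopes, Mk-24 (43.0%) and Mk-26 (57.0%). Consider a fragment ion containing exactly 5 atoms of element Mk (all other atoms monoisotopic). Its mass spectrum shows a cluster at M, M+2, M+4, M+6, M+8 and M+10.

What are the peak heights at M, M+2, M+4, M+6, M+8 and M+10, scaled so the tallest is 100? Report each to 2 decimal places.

4.29 : 28.45 : 75.44 : 100.00 : 66.28 : 17.57

The 5 Mk atoms are independent, so intensities follow the terms of (0.430 + 0.570)^5.
P(M) = 0.430^5 = 0.014701
P(M+2) = 5 × 0.430^4 × 0.570^1 = 0.097436
P(M+4) = 10 × 0.430^3 × 0.570^2 = 0.258318
P(M+6) = 10 × 0.430^2 × 0.570^3 = 0.342422
P(M+8) = 5 × 0.430^1 × 0.570^4 = 0.226954
P(M+10) = 0.570^5 = 0.060169
The M+6 peak is largest (0.342422); scaling to 100 gives 4.29 : 28.45 : 75.44 : 100.00 : 66.28 : 17.57.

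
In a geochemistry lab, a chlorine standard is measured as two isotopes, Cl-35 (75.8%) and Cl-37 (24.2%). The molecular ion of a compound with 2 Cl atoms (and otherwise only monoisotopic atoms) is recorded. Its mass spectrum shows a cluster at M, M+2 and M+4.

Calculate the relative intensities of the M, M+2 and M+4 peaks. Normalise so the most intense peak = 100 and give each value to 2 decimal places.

100.00 : 63.85 : 10.19

Expanding (0.758 + 0.242)^2:
P(M) = 0.758^2 = 0.574564
P(M+2) = 2 × 0.758^1 × 0.242^1 = 0.366872
P(M+4) = 0.242^2 = 0.058564
The M peak is largest (0.574564); scaling to 100 gives 100.00 : 63.85 : 10.19.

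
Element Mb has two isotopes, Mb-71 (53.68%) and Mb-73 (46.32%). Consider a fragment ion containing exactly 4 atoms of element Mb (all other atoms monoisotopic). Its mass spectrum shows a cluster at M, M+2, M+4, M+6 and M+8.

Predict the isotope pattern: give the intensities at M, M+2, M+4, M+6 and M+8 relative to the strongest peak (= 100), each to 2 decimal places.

The 4 Mb atoms are independent, so intensities follow the terms of (0.5368 + 0.4632)^4.
P(M) = 0.5368^4 = 0.083033
P(M+2) = 4 × 0.5368^3 × 0.4632^1 = 0.286593
P(M+4) = 6 × 0.5368^2 × 0.4632^2 = 0.370948
P(M+6) = 4 × 0.5368^1 × 0.4632^3 = 0.213392
P(M+8) = 0.4632^4 = 0.046034
The M+4 peak is largest (0.370948); scaling to 100 gives 22.38 : 77.26 : 100.00 : 57.53 : 12.41.

22.38 : 77.26 : 100.00 : 57.53 : 12.41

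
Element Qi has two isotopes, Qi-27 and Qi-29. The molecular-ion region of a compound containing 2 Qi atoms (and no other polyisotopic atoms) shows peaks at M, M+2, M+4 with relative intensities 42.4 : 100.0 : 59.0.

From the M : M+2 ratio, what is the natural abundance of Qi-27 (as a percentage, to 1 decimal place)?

45.9%

Write p for the Qi-27 fraction. I(M+2)/I(M) = [C(2,1)·p^1·(1−p)] / p^2 = 2·(1−p)/p = 100.0/42.4 = 2.3585
(1−p)/p = 2.3585/2 = 1.1792  ⇒  p = 1/(1 + 1.1792) = 0.4589
Qi-27: 45.9%, Qi-29: 54.1%.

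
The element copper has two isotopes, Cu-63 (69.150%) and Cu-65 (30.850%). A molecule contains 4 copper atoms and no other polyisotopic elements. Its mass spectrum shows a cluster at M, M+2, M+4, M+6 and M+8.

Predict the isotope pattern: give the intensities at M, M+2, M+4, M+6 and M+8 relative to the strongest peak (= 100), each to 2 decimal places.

Expanding (0.69150 + 0.30850)^4:
P(M) = 0.69150^4 = 0.228649
P(M+2) = 4 × 0.69150^3 × 0.30850^1 = 0.408030
P(M+4) = 6 × 0.69150^2 × 0.30850^2 = 0.273052
P(M+6) = 4 × 0.69150^1 × 0.30850^3 = 0.081212
P(M+8) = 0.30850^4 = 0.009058
The M+2 peak is largest (0.408030); scaling to 100 gives 56.04 : 100.00 : 66.92 : 19.90 : 2.22.

56.04 : 100.00 : 66.92 : 19.90 : 2.22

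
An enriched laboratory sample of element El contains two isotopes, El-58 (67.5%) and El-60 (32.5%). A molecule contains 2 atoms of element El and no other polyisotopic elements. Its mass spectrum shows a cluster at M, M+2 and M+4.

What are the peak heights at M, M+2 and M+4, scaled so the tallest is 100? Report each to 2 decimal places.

Each El atom is independently El-58 (p = 0.675) or El-60 (q = 0.325); the cluster is the binomial expansion (p + q)^2.
P(M) = 0.675^2 = 0.455625
P(M+2) = 2 × 0.675^1 × 0.325^1 = 0.438750
P(M+4) = 0.325^2 = 0.105625
The M peak is largest (0.455625); scaling to 100 gives 100.00 : 96.30 : 23.18.

100.00 : 96.30 : 23.18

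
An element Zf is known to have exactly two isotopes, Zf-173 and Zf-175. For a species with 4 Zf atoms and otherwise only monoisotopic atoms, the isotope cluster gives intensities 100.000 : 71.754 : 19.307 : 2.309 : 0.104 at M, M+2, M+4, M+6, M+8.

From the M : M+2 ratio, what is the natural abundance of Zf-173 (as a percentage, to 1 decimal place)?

84.8%

Let p = fractional abundance of Zf-173. I(M+2)/I(M) = [C(4,1)·p^3·(1−p)] / p^4 = 4·(1−p)/p = 71.754/100.000 = 0.7175
(1−p)/p = 0.7175/4 = 0.1794  ⇒  p = 1/(1 + 0.1794) = 0.8479
Zf-173: 84.8%, Zf-175: 15.2%.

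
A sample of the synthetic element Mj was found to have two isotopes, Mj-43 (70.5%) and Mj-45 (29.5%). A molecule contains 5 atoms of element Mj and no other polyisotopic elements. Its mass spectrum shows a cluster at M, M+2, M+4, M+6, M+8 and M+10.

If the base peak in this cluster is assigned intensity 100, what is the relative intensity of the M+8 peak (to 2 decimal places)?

7.33

Binomial terms of (0.705 + 0.295)^5: M 0.1742, M+2 0.3644, M+4 0.3049, M+6 0.1276, M+8 0.0267, M+10 0.0022 → M+2 is the base peak.
P(M+2) = C(5,1) × 0.705^4 × 0.295^1 = 5 × 0.24703385 × 0.2950 = 0.364375 (base)
P(M+8) = C(5,4) × 0.705^1 × 0.295^4 = 5 × 0.7050 × 0.00757335 = 0.026696
Relative intensity = 0.026696 / 0.364375 × 100 = 7.33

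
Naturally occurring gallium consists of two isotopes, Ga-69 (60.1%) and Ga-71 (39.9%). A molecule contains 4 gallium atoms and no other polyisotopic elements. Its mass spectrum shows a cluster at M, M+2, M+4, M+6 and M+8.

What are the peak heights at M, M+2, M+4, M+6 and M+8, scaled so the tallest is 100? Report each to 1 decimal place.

Expanding (0.601 + 0.399)^4:
P(M) = 0.601^4 = 0.130466
P(M+2) = 4 × 0.601^3 × 0.399^1 = 0.346463
P(M+4) = 6 × 0.601^2 × 0.399^2 = 0.345021
P(M+6) = 4 × 0.601^1 × 0.399^3 = 0.152705
P(M+8) = 0.399^4 = 0.025345
The M+2 peak is largest (0.346463); scaling to 100 gives 37.7 : 100.0 : 99.6 : 44.1 : 7.3.

37.7 : 100.0 : 99.6 : 44.1 : 7.3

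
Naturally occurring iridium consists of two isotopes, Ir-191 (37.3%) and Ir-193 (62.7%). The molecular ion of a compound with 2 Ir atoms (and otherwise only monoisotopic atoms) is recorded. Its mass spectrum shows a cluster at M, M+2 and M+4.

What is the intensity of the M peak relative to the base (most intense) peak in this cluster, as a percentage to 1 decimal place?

(0.373 + 0.627)^2 gives M 0.1391, M+2 0.4677, M+4 0.3931; the largest is M+2.
P(M+2) = C(2,1) × 0.373^1 × 0.627^1 = 2 × 0.3730 × 0.6270 = 0.467742 (base)
P(M) = C(2,0) × 0.373^2 × 0.627^0 = 1 × 0.139129 × 1.0000 = 0.139129
Relative intensity = 0.139129 / 0.467742 × 100 = 29.7

29.7%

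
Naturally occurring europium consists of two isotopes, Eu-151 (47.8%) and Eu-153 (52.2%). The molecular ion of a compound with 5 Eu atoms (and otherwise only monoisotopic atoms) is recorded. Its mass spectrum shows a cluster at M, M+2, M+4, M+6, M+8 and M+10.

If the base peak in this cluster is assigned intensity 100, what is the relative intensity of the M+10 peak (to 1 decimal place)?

Binomial terms of (0.478 + 0.522)^5: M 0.0250, M+2 0.1363, M+4 0.2976, M+6 0.3250, M+8 0.1775, M+10 0.0388 → M+6 is the base peak.
P(M+6) = C(5,3) × 0.478^2 × 0.522^3 = 10 × 0.228484 × 0.14223665 = 0.324988 (base)
P(M+10) = C(5,5) × 0.478^0 × 0.522^5 = 1 × 1.0000 × 0.03875721 = 0.038757
Relative intensity = 0.038757 / 0.324988 × 100 = 11.9

11.9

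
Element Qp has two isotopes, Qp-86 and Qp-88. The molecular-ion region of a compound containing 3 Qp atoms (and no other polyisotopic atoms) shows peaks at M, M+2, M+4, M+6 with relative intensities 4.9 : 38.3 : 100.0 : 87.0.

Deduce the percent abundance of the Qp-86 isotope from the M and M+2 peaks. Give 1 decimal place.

27.7%

Write p for the Qp-86 fraction. I(M+2)/I(M) = [C(3,1)·p^2·(1−p)] / p^3 = 3·(1−p)/p = 38.3/4.9 = 7.8163
(1−p)/p = 7.8163/3 = 2.6054  ⇒  p = 1/(1 + 2.6054) = 0.2774
Qp-86: 27.7%, Qp-88: 72.3%.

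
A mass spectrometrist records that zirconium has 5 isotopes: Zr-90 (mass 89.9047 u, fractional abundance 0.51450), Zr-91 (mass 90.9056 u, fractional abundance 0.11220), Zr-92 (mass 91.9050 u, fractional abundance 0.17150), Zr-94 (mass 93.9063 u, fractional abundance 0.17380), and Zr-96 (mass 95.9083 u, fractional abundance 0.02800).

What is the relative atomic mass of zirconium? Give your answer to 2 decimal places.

Weight each isotope mass by its fractional abundance: 0.51450 × 89.9047 + 0.11220 × 90.9056 + 0.17150 × 91.9050 + 0.17380 × 93.9063 + 0.02800 × 95.9083
= 46.25597 + 10.19961 + 15.76171 + 16.32091 + 2.68543 = 91.22363 u

91.22 u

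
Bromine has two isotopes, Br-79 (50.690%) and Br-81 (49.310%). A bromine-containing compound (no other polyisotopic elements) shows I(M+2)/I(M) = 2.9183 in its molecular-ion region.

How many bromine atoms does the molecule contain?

With n Br atoms, P(M+2)/P(M) = C(n,1)·p^(n−1)q / p^n = n·q/p = n · 0.49310/0.50690.
n = 2.9183 × 0.50690/0.49310 = 3.00 ≈ 3

3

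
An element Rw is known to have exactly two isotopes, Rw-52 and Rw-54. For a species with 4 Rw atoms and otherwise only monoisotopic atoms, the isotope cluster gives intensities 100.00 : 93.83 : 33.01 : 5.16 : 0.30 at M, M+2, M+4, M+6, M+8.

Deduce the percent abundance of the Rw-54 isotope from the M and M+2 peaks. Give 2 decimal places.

19.00%

Write p for the Rw-52 fraction. I(M+2)/I(M) = [C(4,1)·p^3·(1−p)] / p^4 = 4·(1−p)/p = 93.83/100.00 = 0.9383
(1−p)/p = 0.9383/4 = 0.2346  ⇒  p = 1/(1 + 0.2346) = 0.8100
Rw-52: 81.00%, Rw-54: 19.00%.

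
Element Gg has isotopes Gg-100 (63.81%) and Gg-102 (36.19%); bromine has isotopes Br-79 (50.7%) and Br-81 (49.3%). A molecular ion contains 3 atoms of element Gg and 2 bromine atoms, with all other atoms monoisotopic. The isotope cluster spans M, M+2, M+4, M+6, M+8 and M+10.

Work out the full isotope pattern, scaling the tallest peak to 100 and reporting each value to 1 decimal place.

19.2 : 69.9 : 100.0 : 70.3 : 24.3 : 3.3

Element Gg pattern (n=3): 0.2598162 : 0.44206622 : 0.25071895 : 0.04739863
Bromine pattern (n=2): 0.257049 : 0.499902 : 0.243049
Convolve the two distributions (both contribute in 2-u steps):
  M: 0.2598162×0.257049 = 0.066785
  M+2: 0.2598162×0.499902 + 0.44206622×0.257049 = 0.243515
  M+4: 0.2598162×0.243049 + 0.44206622×0.499902 + 0.25071895×0.257049 = 0.348585
  M+6: 0.44206622×0.243049 + 0.25071895×0.499902 + 0.04739863×0.257049 = 0.244962
  M+8: 0.25071895×0.243049 + 0.04739863×0.499902 = 0.084632
  M+10: 0.04739863×0.243049 = 0.011520
Scale to base peak (0.348585) = 100: 19.2 : 69.9 : 100.0 : 70.3 : 24.3 : 3.3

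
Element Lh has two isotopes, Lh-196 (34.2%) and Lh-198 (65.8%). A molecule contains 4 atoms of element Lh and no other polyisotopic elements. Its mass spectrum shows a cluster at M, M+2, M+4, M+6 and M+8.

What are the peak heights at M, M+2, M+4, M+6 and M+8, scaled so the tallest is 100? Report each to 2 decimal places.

Each Lh atom is independently Lh-196 (p = 0.342) or Lh-198 (q = 0.658); the cluster is the binomial expansion (p + q)^4.
P(M) = 0.342^4 = 0.013681
P(M+2) = 4 × 0.342^3 × 0.658^1 = 0.105284
P(M+4) = 6 × 0.342^2 × 0.658^2 = 0.303847
P(M+6) = 4 × 0.342^1 × 0.658^3 = 0.389730
P(M+8) = 0.658^4 = 0.187458
The M+6 peak is largest (0.389730); scaling to 100 gives 3.51 : 27.01 : 77.96 : 100.00 : 48.10.

3.51 : 27.01 : 77.96 : 100.00 : 48.10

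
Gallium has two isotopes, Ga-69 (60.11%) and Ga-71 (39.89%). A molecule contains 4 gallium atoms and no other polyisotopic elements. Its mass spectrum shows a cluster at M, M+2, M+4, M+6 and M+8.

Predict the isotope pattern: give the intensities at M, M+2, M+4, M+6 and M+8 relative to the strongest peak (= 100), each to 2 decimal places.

Expanding (0.6011 + 0.3989)^4:
P(M) = 0.6011^4 = 0.130553
P(M+2) = 4 × 0.6011^3 × 0.3989^1 = 0.346549
P(M+4) = 6 × 0.6011^2 × 0.3989^2 = 0.344963
P(M+6) = 4 × 0.6011^1 × 0.3989^3 = 0.152616
P(M+8) = 0.3989^4 = 0.025320
The M+2 peak is largest (0.346549); scaling to 100 gives 37.67 : 100.00 : 99.54 : 44.04 : 7.31.

37.67 : 100.00 : 99.54 : 44.04 : 7.31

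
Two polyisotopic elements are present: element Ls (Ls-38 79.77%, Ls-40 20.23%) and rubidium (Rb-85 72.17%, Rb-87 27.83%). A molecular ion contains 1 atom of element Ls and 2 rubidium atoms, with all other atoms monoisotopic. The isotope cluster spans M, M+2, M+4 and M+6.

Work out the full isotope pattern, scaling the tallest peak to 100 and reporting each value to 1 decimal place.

97.6 : 100.0 : 33.6 : 3.7

Element Ls pattern (n=1): 0.7977 : 0.2023
Rubidium pattern (n=2): 0.52085089 : 0.40169822 : 0.07745089
Convolve the two distributions (both contribute in 2-u steps):
  M: 0.7977×0.52085089 = 0.415483
  M+2: 0.7977×0.40169822 + 0.2023×0.52085089 = 0.425803
  M+4: 0.7977×0.07745089 + 0.2023×0.40169822 = 0.143046
  M+6: 0.2023×0.07745089 = 0.015668
Scale to base peak (0.425803) = 100: 97.6 : 100.0 : 33.6 : 3.7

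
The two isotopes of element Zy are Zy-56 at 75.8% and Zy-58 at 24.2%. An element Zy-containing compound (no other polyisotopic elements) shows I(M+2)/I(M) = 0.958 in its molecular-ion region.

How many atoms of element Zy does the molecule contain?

3

For n independent Zy atoms, I(M+2)/I(M) = n · (abundance Zy-58) / (abundance Zy-56) = n · 0.242/0.758.
n = 0.958 × 0.758/0.242 = 3.00 ≈ 3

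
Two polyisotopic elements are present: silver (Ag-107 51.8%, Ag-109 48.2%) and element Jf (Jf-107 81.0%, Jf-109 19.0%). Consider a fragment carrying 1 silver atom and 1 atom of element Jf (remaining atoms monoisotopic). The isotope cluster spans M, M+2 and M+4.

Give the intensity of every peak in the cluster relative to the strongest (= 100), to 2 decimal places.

Silver pattern (n=1): 0.5180 : 0.4820
Element Jf pattern (n=1): 0.8100 : 0.1900
Convolve the two distributions (both contribute in 2-u steps):
  M: 0.5180×0.8100 = 0.419580
  M+2: 0.5180×0.1900 + 0.4820×0.8100 = 0.488840
  M+4: 0.4820×0.1900 = 0.091580
Scale to base peak (0.488840) = 100: 85.83 : 100.00 : 18.73

85.83 : 100.00 : 18.73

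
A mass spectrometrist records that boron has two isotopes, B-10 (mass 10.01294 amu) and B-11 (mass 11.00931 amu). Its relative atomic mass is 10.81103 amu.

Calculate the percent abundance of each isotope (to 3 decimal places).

B-10: 19.900%, B-11: 80.100%

With x = fraction of B-10 (so B-11 is 1 − x):
10.01294·x + 11.00931·(1 − x) = 10.81103
(10.01294 − 11.00931)·x = 10.81103 − 11.00931
x = -0.19828 / -0.99637 = 0.19900 → 19.900% B-10, 80.100% B-11.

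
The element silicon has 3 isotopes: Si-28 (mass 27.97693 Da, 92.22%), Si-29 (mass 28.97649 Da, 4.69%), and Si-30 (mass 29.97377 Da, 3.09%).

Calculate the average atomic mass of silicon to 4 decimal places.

Weight each isotope mass by its fractional abundance: 0.9222 × 27.97693 + 0.0469 × 28.97649 + 0.0309 × 29.97377
= 25.800325 + 1.358997 + 0.926189 = 28.085511 Da

28.0855 Da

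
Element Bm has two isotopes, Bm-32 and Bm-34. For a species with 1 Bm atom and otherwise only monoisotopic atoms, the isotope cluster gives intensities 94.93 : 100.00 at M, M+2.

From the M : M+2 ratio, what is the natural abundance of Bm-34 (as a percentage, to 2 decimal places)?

51.30%

Let p = fractional abundance of Bm-32. I(M+2)/I(M) = [C(1,1)·p^0·(1−p)] / p^1 = 1·(1−p)/p = 100.00/94.93 = 1.0534
(1−p)/p = 1.0534/1 = 1.0534  ⇒  p = 1/(1 + 1.0534) = 0.4870
Bm-32: 48.70%, Bm-34: 51.30%.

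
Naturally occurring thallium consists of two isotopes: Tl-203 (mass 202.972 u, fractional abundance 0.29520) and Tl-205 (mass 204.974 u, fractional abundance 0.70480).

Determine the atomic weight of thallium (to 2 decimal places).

204.38 u

Weight each isotope mass by its fractional abundance: 0.29520 × 202.972 + 0.70480 × 204.974
= 59.9173 + 144.4657 = 204.3830 u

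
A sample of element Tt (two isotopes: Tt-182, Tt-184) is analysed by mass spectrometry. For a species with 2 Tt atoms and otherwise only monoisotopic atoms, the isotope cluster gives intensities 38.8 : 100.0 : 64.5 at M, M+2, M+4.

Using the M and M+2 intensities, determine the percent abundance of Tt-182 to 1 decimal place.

43.7%

Write p for the Tt-182 fraction. I(M+2)/I(M) = [C(2,1)·p^1·(1−p)] / p^2 = 2·(1−p)/p = 100.0/38.8 = 2.5773
(1−p)/p = 2.5773/2 = 1.2887  ⇒  p = 1/(1 + 1.2887) = 0.4369
Tt-182: 43.7%, Tt-184: 56.3%.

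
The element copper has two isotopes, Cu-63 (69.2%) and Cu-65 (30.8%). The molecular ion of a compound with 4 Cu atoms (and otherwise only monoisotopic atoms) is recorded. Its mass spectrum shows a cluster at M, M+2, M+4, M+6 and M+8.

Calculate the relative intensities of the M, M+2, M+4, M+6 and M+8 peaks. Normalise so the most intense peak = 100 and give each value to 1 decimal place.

The 4 Cu atoms are independent, so intensities follow the terms of (0.692 + 0.308)^4.
P(M) = 0.692^4 = 0.229311
P(M+2) = 4 × 0.692^3 × 0.308^1 = 0.408253
P(M+4) = 6 × 0.692^2 × 0.308^2 = 0.272562
P(M+6) = 4 × 0.692^1 × 0.308^3 = 0.080876
P(M+8) = 0.308^4 = 0.008999
The M+2 peak is largest (0.408253); scaling to 100 gives 56.2 : 100.0 : 66.8 : 19.8 : 2.2.

56.2 : 100.0 : 66.8 : 19.8 : 2.2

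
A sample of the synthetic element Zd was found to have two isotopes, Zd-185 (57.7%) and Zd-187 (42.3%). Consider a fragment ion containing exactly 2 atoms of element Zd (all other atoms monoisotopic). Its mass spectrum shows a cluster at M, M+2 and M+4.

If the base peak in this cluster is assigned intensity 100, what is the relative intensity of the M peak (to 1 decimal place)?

(0.577 + 0.423)^2 gives M 0.3329, M+2 0.4881, M+4 0.1789; the largest is M+2.
P(M+2) = C(2,1) × 0.577^1 × 0.423^1 = 2 × 0.5770 × 0.4230 = 0.488142 (base)
P(M) = C(2,0) × 0.577^2 × 0.423^0 = 1 × 0.332929 × 1.0000 = 0.332929
Relative intensity = 0.332929 / 0.488142 × 100 = 68.2

68.2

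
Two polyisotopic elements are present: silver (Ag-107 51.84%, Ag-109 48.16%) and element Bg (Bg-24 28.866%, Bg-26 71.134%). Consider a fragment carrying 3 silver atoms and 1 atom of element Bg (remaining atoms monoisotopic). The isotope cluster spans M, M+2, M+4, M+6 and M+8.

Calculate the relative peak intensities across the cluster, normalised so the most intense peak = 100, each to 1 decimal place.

10.6 : 55.5 : 100.0 : 75.9 : 20.9

Silver pattern (n=3): 0.13931407 : 0.38827347 : 0.36071085 : 0.11170161
Element Bg pattern (n=1): 0.28866 : 0.71134
Convolve the two distributions (both contribute in 2-u steps):
  M: 0.13931407×0.28866 = 0.040214
  M+2: 0.13931407×0.71134 + 0.38827347×0.28866 = 0.211179
  M+4: 0.38827347×0.71134 + 0.36071085×0.28866 = 0.380317
  M+6: 0.36071085×0.71134 + 0.11170161×0.28866 = 0.288832
  M+8: 0.11170161×0.71134 = 0.079458
Scale to base peak (0.380317) = 100: 10.6 : 55.5 : 100.0 : 75.9 : 20.9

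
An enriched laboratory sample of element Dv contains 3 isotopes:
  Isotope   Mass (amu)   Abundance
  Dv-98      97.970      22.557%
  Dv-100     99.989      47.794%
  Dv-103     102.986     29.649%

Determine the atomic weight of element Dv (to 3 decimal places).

Ar = Σ fᵢ·mᵢ = 0.22557 × 97.970 + 0.47794 × 99.989 + 0.29649 × 102.986
= 22.0991 + 47.7887 + 30.5343 = 100.4221 amu

100.422 amu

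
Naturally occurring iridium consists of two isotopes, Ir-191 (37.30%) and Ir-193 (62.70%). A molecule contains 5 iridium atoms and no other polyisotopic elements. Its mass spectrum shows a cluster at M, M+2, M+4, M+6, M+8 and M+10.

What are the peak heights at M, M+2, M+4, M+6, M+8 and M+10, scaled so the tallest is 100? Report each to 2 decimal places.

Each Ir atom is independently Ir-191 (p = 0.3730) or Ir-193 (q = 0.6270); the cluster is the binomial expansion (p + q)^5.
P(M) = 0.3730^5 = 0.007220
P(M+2) = 5 × 0.3730^4 × 0.6270^1 = 0.060684
P(M+4) = 10 × 0.3730^3 × 0.6270^2 = 0.204015
P(M+6) = 10 × 0.3730^2 × 0.6270^3 = 0.342942
P(M+8) = 5 × 0.3730^1 × 0.6270^4 = 0.288237
P(M+10) = 0.6270^5 = 0.096903
The M+6 peak is largest (0.342942); scaling to 100 gives 2.11 : 17.70 : 59.49 : 100.00 : 84.05 : 28.26.

2.11 : 17.70 : 59.49 : 100.00 : 84.05 : 28.26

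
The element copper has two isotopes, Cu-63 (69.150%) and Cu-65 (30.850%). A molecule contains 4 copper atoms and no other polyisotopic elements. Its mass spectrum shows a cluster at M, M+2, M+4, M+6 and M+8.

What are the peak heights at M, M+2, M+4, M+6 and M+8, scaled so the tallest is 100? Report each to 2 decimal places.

Each Cu atom is independently Cu-63 (p = 0.69150) or Cu-65 (q = 0.30850); the cluster is the binomial expansion (p + q)^4.
P(M) = 0.69150^4 = 0.228649
P(M+2) = 4 × 0.69150^3 × 0.30850^1 = 0.408030
P(M+4) = 6 × 0.69150^2 × 0.30850^2 = 0.273052
P(M+6) = 4 × 0.69150^1 × 0.30850^3 = 0.081212
P(M+8) = 0.30850^4 = 0.009058
The M+2 peak is largest (0.408030); scaling to 100 gives 56.04 : 100.00 : 66.92 : 19.90 : 2.22.

56.04 : 100.00 : 66.92 : 19.90 : 2.22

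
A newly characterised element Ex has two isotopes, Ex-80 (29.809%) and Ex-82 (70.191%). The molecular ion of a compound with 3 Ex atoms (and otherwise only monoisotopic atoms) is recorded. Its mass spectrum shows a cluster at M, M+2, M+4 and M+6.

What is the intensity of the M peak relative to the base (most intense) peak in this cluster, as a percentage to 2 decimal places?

6.01%

Binomial terms of (0.29809 + 0.70191)^3: M 0.0265, M+2 0.1871, M+4 0.4406, M+6 0.3458 → M+4 is the base peak.
P(M+4) = C(3,2) × 0.29809^1 × 0.70191^2 = 3 × 0.29809 × 0.49267765 = 0.440587 (base)
P(M) = C(3,0) × 0.29809^3 × 0.70191^0 = 1 × 0.02648758 × 1.0000 = 0.026488
Relative intensity = 0.026488 / 0.440587 × 100 = 6.01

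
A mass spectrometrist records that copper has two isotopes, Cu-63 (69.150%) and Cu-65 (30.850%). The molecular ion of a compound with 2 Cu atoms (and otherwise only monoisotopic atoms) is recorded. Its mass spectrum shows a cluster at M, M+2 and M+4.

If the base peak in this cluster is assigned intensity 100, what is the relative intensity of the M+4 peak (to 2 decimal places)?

(0.69150 + 0.30850)^2 gives M 0.4782, M+2 0.4267, M+4 0.0952; the largest is M.
P(M) = C(2,0) × 0.69150^2 × 0.30850^0 = 1 × 0.47817225 × 1.0000 = 0.478172 (base)
P(M+4) = C(2,2) × 0.69150^0 × 0.30850^2 = 1 × 1.0000 × 0.09517225 = 0.095172
Relative intensity = 0.095172 / 0.478172 × 100 = 19.90

19.90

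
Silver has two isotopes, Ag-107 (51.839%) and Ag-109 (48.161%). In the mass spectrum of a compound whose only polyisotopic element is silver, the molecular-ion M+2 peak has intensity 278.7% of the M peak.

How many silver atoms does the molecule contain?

3

With n Ag atoms, P(M+2)/P(M) = C(n,1)·p^(n−1)q / p^n = n·q/p = n · 0.48161/0.51839.
n = 2.787 × 0.51839/0.48161 = 3.00 ≈ 3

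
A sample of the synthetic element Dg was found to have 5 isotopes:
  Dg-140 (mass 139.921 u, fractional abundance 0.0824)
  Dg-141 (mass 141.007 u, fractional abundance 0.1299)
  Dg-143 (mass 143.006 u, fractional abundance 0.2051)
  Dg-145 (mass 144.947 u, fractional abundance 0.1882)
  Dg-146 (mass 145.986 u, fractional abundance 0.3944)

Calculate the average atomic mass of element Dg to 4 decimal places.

The abundance-weighted mean is 0.0824 × 139.921 + 0.1299 × 141.007 + 0.2051 × 143.006 + 0.1882 × 144.947 + 0.3944 × 145.986
= 11.52949 + 18.31681 + 29.33053 + 27.27903 + 57.57688 = 144.03274 u

144.0327 u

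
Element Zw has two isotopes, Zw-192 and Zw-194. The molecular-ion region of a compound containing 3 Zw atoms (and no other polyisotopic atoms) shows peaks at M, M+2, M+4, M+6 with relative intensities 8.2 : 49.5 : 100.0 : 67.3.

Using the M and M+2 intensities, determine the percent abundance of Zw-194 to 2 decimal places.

66.80%

If p is the fraction of Zw that is Zw-192, then I(M+2)/I(M) = [C(3,1)·p^2·(1−p)] / p^3 = 3·(1−p)/p = 49.5/8.2 = 6.0366
(1−p)/p = 6.0366/3 = 2.0122  ⇒  p = 1/(1 + 2.0122) = 0.3320
Zw-192: 33.20%, Zw-194: 66.80%.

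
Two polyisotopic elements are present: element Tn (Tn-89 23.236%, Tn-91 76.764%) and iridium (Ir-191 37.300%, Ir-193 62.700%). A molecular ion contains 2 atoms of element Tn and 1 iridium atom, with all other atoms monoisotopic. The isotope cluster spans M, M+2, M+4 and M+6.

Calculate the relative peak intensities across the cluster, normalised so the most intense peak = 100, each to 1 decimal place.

Element Tn pattern (n=2): 0.05399117 : 0.35673766 : 0.58927117
Iridium pattern (n=1): 0.3730 : 0.6270
Convolve the two distributions (both contribute in 2-u steps):
  M: 0.05399117×0.3730 = 0.020139
  M+2: 0.05399117×0.6270 + 0.35673766×0.3730 = 0.166916
  M+4: 0.35673766×0.6270 + 0.58927117×0.3730 = 0.443473
  M+6: 0.58927117×0.6270 = 0.369473
Scale to base peak (0.443473) = 100: 4.5 : 37.6 : 100.0 : 83.3

4.5 : 37.6 : 100.0 : 83.3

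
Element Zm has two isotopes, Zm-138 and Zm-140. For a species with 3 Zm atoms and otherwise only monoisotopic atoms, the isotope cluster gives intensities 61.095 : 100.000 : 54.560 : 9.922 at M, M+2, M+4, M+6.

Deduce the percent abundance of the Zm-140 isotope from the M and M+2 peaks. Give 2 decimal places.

35.30%

If p is the fraction of Zm that is Zm-138, then I(M+2)/I(M) = [C(3,1)·p^2·(1−p)] / p^3 = 3·(1−p)/p = 100.000/61.095 = 1.6368
(1−p)/p = 1.6368/3 = 0.5456  ⇒  p = 1/(1 + 0.5456) = 0.6470
Zm-138: 64.70%, Zm-140: 35.30%.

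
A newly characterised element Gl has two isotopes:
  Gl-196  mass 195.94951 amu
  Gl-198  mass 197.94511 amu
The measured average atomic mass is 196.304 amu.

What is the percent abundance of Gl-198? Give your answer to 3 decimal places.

17.764%

With x = fraction of Gl-196 (so Gl-198 is 1 − x):
195.94951·x + 197.94511·(1 − x) = 196.304
(195.94951 − 197.94511)·x = 196.304 − 197.94511
x = -1.64111 / -1.99560 = 0.82236 → 82.236% Gl-196, 17.764% Gl-198.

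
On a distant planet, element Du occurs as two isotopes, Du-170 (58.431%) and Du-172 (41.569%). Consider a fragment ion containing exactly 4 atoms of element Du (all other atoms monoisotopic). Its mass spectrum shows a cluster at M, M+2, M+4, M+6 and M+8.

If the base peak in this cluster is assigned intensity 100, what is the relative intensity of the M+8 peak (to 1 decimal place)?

8.4

Binomial terms of (0.58431 + 0.41569)^4: M 0.1166, M+2 0.3317, M+4 0.3540, M+6 0.1679, M+8 0.0299 → M+4 is the base peak.
P(M+4) = C(4,2) × 0.58431^2 × 0.41569^2 = 6 × 0.34141818 × 0.17279818 = 0.353979 (base)
P(M+8) = C(4,4) × 0.58431^0 × 0.41569^4 = 1 × 1.0000 × 0.02985921 = 0.029859
Relative intensity = 0.029859 / 0.353979 × 100 = 8.4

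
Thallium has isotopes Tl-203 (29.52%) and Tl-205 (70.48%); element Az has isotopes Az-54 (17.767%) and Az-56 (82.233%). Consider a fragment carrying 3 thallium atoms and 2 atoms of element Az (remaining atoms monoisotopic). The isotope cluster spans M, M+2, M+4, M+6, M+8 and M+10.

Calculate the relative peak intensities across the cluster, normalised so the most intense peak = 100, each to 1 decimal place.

0.2 : 3.3 : 21.3 : 66.1 : 100.0 : 59.2

Thallium pattern (n=3): 0.02572463 : 0.18425524 : 0.43991564 : 0.35010449
Element Az pattern (n=2): 0.03156663 : 0.29220674 : 0.67622663
Convolve the two distributions (both contribute in 2-u steps):
  M: 0.02572463×0.03156663 = 0.000812
  M+2: 0.02572463×0.29220674 + 0.18425524×0.03156663 = 0.013333
  M+4: 0.02572463×0.67622663 + 0.18425524×0.29220674 + 0.43991564×0.03156663 = 0.085123
  M+6: 0.18425524×0.67622663 + 0.43991564×0.29220674 + 0.35010449×0.03156663 = 0.264196
  M+8: 0.43991564×0.67622663 + 0.35010449×0.29220674 = 0.399786
  M+10: 0.35010449×0.67622663 = 0.236750
Scale to base peak (0.399786) = 100: 0.2 : 3.3 : 21.3 : 66.1 : 100.0 : 59.2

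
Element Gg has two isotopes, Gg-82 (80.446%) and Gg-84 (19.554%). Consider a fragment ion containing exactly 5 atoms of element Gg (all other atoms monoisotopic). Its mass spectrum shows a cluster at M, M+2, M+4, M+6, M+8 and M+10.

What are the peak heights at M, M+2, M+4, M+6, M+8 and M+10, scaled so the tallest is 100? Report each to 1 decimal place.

82.3 : 100.0 : 48.6 : 11.8 : 1.4 : 0.1

The 5 Gg atoms are independent, so intensities follow the terms of (0.80446 + 0.19554)^5.
P(M) = 0.80446^5 = 0.336916
P(M+2) = 5 × 0.80446^4 × 0.19554^1 = 0.409471
P(M+4) = 10 × 0.80446^3 × 0.19554^2 = 0.199060
P(M+6) = 10 × 0.80446^2 × 0.19554^3 = 0.048386
P(M+8) = 5 × 0.80446^1 × 0.19554^4 = 0.005881
P(M+10) = 0.19554^5 = 0.000286
The M+2 peak is largest (0.409471); scaling to 100 gives 82.3 : 100.0 : 48.6 : 11.8 : 1.4 : 0.1.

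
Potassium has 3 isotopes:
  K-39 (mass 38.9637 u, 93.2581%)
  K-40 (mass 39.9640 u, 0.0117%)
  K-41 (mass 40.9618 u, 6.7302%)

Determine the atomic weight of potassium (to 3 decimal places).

Average mass = Σ (abundance × isotope mass) = 0.932581 × 38.9637 + 0.000117 × 39.9640 + 0.067302 × 40.9618
= 36.33681 + 0.00468 + 2.75681 = 39.09830 u

39.098 u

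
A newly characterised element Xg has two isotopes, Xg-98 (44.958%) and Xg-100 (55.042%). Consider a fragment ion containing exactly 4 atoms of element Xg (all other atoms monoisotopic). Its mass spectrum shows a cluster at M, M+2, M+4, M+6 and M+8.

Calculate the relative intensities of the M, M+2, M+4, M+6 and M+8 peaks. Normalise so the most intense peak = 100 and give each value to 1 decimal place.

Expanding (0.44958 + 0.55042)^4:
P(M) = 0.44958^4 = 0.040853
P(M+2) = 4 × 0.44958^3 × 0.55042^1 = 0.200067
P(M+4) = 6 × 0.44958^2 × 0.55042^2 = 0.367412
P(M+6) = 4 × 0.44958^1 × 0.55042^3 = 0.299881
P(M+8) = 0.55042^4 = 0.091786
The M+4 peak is largest (0.367412); scaling to 100 gives 11.1 : 54.5 : 100.0 : 81.6 : 25.0.

11.1 : 54.5 : 100.0 : 81.6 : 25.0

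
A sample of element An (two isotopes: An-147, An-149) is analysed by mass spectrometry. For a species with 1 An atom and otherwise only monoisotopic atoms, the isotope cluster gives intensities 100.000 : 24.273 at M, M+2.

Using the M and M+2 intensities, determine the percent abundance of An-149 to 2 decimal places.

Write p for the An-147 fraction. I(M+2)/I(M) = [C(1,1)·p^0·(1−p)] / p^1 = 1·(1−p)/p = 24.273/100.000 = 0.2427
(1−p)/p = 0.2427/1 = 0.2427  ⇒  p = 1/(1 + 0.2427) = 0.8047
An-147: 80.47%, An-149: 19.53%.

19.53%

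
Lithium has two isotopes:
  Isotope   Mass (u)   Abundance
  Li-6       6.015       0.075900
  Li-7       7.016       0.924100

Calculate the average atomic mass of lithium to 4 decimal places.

6.9400 u

The abundance-weighted mean is 0.075900 × 6.015 + 0.924100 × 7.016
= 0.45654 + 6.48349 = 6.94003 u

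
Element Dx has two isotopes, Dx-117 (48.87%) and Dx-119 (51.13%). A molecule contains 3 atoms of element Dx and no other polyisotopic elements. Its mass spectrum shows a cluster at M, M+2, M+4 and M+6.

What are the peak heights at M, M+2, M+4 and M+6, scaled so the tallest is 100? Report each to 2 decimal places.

30.45 : 95.58 : 100.00 : 34.87

Each Dx atom is independently Dx-117 (p = 0.4887) or Dx-119 (q = 0.5113); the cluster is the binomial expansion (p + q)^3.
P(M) = 0.4887^3 = 0.116715
P(M+2) = 3 × 0.4887^2 × 0.5113^1 = 0.366338
P(M+4) = 3 × 0.4887^1 × 0.5113^2 = 0.383279
P(M+6) = 0.5113^3 = 0.133668
The M+4 peak is largest (0.383279); scaling to 100 gives 30.45 : 95.58 : 100.00 : 34.87.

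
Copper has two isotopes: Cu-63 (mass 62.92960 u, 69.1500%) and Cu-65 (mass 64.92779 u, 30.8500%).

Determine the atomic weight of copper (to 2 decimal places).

63.55 u

Weight each isotope mass by its fractional abundance: 0.691500 × 62.92960 + 0.308500 × 64.92779
= 43.515818 + 20.030223 = 63.546041 u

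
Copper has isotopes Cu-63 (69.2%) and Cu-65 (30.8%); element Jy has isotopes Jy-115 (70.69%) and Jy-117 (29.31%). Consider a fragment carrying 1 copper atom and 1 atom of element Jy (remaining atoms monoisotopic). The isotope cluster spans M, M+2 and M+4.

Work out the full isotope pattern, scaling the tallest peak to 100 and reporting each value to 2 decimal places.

Copper pattern (n=1): 0.6920 : 0.3080
Element Jy pattern (n=1): 0.7069 : 0.2931
Convolve the two distributions (both contribute in 2-u steps):
  M: 0.6920×0.7069 = 0.489175
  M+2: 0.6920×0.2931 + 0.3080×0.7069 = 0.420550
  M+4: 0.3080×0.2931 = 0.090275
Scale to base peak (0.489175) = 100: 100.00 : 85.97 : 18.45

100.00 : 85.97 : 18.45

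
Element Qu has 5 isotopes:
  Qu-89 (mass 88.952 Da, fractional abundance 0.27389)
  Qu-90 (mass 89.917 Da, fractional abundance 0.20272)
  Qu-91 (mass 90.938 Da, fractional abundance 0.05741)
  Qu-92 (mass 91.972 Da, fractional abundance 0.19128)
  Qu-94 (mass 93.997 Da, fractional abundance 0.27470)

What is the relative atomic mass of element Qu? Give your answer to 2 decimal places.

The abundance-weighted mean is 0.27389 × 88.952 + 0.20272 × 89.917 + 0.05741 × 90.938 + 0.19128 × 91.972 + 0.27470 × 93.997
= 24.3631 + 18.2280 + 5.2208 + 17.5924 + 25.8210 = 91.2253 Da

91.23 Da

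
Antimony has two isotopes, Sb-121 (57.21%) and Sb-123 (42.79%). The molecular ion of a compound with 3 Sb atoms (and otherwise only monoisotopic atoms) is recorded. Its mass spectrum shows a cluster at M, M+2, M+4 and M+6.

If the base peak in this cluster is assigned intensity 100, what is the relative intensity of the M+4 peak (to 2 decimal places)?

(0.5721 + 0.4279)^3 gives M 0.1872, M+2 0.4202, M+4 0.3143, M+6 0.0783; the largest is M+2.
P(M+2) = C(3,1) × 0.5721^2 × 0.4279^1 = 3 × 0.32729841 × 0.4279 = 0.420153 (base)
P(M+4) = C(3,2) × 0.5721^1 × 0.4279^2 = 3 × 0.5721 × 0.18309841 = 0.314252
Relative intensity = 0.314252 / 0.420153 × 100 = 74.79

74.79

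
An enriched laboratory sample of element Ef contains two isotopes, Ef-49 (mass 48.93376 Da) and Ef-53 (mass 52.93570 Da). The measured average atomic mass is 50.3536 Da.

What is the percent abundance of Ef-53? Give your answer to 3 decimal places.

Writing the weighted mean with unknown fraction x of Ef-49:
48.93376·x + 52.93570·(1 − x) = 50.3536
(48.93376 − 52.93570)·x = 50.3536 − 52.93570
x = -2.58210 / -4.00194 = 0.64521 → 64.521% Ef-49, 35.479% Ef-53.

35.479%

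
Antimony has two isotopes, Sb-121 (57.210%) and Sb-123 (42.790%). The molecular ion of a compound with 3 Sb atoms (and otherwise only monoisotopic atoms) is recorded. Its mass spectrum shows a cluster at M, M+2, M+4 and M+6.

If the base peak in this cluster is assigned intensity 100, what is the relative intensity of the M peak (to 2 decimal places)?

44.57

Binomial terms of (0.57210 + 0.42790)^3: M 0.1872, M+2 0.4202, M+4 0.3143, M+6 0.0783 → M+2 is the base peak.
P(M+2) = C(3,1) × 0.57210^2 × 0.42790^1 = 3 × 0.32729841 × 0.4279 = 0.420153 (base)
P(M) = C(3,0) × 0.57210^3 × 0.42790^0 = 1 × 0.18724742 × 1.0000 = 0.187247
Relative intensity = 0.187247 / 0.420153 × 100 = 44.57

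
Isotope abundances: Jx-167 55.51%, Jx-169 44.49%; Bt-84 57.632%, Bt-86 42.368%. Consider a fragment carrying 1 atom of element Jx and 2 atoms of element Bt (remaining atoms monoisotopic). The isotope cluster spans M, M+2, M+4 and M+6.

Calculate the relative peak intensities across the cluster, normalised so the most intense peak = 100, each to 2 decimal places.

44.02 : 100.00 : 75.66 : 19.07

Element Jx pattern (n=1): 0.5551 : 0.4449
Element Bt pattern (n=2): 0.33214474 : 0.48835052 : 0.17950474
Convolve the two distributions (both contribute in 2-u steps):
  M: 0.5551×0.33214474 = 0.184374
  M+2: 0.5551×0.48835052 + 0.4449×0.33214474 = 0.418855
  M+4: 0.5551×0.17950474 + 0.4449×0.48835052 = 0.316910
  M+6: 0.4449×0.17950474 = 0.079862
Scale to base peak (0.418855) = 100: 44.02 : 100.00 : 75.66 : 19.07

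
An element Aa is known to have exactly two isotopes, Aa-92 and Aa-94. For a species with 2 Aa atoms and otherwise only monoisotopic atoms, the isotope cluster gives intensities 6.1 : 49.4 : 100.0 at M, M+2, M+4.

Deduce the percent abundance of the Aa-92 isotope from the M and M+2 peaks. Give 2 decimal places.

19.81%

If p is the fraction of Aa that is Aa-92, then I(M+2)/I(M) = [C(2,1)·p^1·(1−p)] / p^2 = 2·(1−p)/p = 49.4/6.1 = 8.0984
(1−p)/p = 8.0984/2 = 4.0492  ⇒  p = 1/(1 + 4.0492) = 0.1981
Aa-92: 19.81%, Aa-94: 80.19%.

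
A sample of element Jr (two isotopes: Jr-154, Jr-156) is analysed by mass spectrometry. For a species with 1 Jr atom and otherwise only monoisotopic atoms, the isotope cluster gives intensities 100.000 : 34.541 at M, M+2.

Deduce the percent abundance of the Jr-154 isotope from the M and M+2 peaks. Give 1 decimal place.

Write p for the Jr-154 fraction. I(M+2)/I(M) = [C(1,1)·p^0·(1−p)] / p^1 = 1·(1−p)/p = 34.541/100.000 = 0.3454
(1−p)/p = 0.3454/1 = 0.3454  ⇒  p = 1/(1 + 0.3454) = 0.7433
Jr-154: 74.3%, Jr-156: 25.7%.

74.3%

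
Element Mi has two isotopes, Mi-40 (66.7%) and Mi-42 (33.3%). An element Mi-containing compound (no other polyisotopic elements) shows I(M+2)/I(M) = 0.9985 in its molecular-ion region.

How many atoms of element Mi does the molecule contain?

The M+2/M ratio from n Mi atoms is n · q/p = n · 0.333/0.667.
n = 0.9985 × 0.667/0.333 = 2.00 ≈ 2

2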